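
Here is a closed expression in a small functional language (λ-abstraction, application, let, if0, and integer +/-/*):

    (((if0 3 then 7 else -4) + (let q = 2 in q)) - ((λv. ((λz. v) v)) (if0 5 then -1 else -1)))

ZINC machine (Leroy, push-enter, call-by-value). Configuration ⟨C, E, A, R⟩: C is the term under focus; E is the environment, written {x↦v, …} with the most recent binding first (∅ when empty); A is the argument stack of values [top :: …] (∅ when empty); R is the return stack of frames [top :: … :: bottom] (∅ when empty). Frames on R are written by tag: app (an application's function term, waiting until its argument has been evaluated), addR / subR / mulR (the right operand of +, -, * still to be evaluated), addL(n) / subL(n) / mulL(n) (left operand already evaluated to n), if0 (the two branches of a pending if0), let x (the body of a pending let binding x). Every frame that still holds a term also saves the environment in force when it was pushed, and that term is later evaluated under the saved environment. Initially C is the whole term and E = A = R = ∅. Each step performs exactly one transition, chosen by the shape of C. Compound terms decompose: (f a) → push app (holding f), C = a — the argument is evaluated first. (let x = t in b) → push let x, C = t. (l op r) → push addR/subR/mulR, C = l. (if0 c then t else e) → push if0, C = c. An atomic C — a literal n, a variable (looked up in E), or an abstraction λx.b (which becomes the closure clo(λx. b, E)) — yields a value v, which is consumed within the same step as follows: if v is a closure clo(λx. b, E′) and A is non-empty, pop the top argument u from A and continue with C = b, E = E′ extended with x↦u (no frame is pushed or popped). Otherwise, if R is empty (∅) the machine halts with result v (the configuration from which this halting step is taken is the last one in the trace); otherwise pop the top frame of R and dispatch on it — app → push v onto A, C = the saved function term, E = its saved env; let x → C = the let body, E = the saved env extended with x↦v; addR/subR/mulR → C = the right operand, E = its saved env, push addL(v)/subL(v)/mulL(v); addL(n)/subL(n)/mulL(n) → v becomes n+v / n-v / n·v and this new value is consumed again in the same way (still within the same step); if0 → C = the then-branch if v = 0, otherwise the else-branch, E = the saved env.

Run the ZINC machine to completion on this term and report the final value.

Answer: -1

Derivation:
[0] [C=(((if0 3 then 7 else -4) + (let q = 2 in q)) - ((λv. ((λz. v) v)) (if0 5 then -1 else -1))) | E=∅ | A=∅ | R=∅]
[1] [C=((if0 3 then 7 else -4) + (let q = 2 in q)) | E=∅ | A=∅ | R=[subR]]
[2] [C=(if0 3 then 7 else -4) | E=∅ | A=∅ | R=[addR :: subR]]
[3] [C=3 | E=∅ | A=∅ | R=[if0 :: addR :: subR]]
[4] [C=-4 | E=∅ | A=∅ | R=[addR :: subR]]
[5] [C=(let q = 2 in q) | E=∅ | A=∅ | R=[addL(-4) :: subR]]
[6] [C=2 | E=∅ | A=∅ | R=[let q :: addL(-4) :: subR]]
[7] [C=q | E={q↦2} | A=∅ | R=[addL(-4) :: subR]]
[8] [C=((λv. ((λz. v) v)) (if0 5 then -1 else -1)) | E=∅ | A=∅ | R=[subL(-2)]]
[9] [C=(if0 5 then -1 else -1) | E=∅ | A=∅ | R=[app :: subL(-2)]]
[10] [C=5 | E=∅ | A=∅ | R=[if0 :: app :: subL(-2)]]
[11] [C=-1 | E=∅ | A=∅ | R=[app :: subL(-2)]]
[12] [C=(λv. ((λz. v) v)) | E=∅ | A=[-1] | R=[subL(-2)]]
[13] [C=((λz. v) v) | E={v↦-1} | A=∅ | R=[subL(-2)]]
[14] [C=v | E={v↦-1} | A=∅ | R=[app :: subL(-2)]]
[15] [C=(λz. v) | E={v↦-1} | A=[-1] | R=[subL(-2)]]
[16] [C=v | E={z↦-1, v↦-1} | A=∅ | R=[subL(-2)]]
→ final value -1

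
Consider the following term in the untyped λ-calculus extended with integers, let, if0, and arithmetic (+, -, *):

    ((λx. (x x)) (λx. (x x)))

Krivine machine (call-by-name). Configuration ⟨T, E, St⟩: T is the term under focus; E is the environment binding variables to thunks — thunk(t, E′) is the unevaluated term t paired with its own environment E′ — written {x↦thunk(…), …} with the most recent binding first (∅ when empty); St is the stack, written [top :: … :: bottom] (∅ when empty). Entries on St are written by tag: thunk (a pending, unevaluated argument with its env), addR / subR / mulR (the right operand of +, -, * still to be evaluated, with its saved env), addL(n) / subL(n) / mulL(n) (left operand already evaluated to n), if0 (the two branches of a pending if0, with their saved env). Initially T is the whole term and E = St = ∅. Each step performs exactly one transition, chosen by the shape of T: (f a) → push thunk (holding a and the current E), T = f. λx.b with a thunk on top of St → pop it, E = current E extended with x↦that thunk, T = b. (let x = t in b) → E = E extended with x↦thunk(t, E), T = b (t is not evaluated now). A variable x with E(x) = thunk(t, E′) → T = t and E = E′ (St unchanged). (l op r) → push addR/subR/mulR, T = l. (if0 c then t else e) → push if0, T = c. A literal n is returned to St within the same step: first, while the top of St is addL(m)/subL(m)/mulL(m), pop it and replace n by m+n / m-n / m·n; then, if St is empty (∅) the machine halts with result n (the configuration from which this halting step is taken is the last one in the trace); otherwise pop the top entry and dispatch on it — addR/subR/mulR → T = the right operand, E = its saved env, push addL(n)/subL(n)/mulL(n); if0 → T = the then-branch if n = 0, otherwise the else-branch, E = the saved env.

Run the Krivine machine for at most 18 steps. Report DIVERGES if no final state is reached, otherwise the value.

Answer: DIVERGES (no final state within 18 steps)

Machine steps:
step 0: <T=((λx. (x x)) (λx. (x x))), E=∅, St=∅>
step 1: <T=(λx. (x x)), E=∅, St=[thunk]>
step 2: <T=(x x), E={x↦thunk((λx. (x x)), ∅)}, St=∅>
step 3: <T=x, E={x↦thunk((λx. (x x)), ∅)}, St=[thunk]>
step 4: <T=(λx. (x x)), E=∅, St=[thunk]>
step 5: <T=(x x), E={x↦thunk(x, {x↦thunk((λx. (x x)), ∅)})}, St=∅>
step 6: <T=x, E={x↦thunk(x, {x↦thunk((λx. (x x)), ∅)})}, St=[thunk]>
step 7: <T=x, E={x↦thunk((λx. (x x)), ∅)}, St=[thunk]>
step 8: <T=(λx. (x x)), E=∅, St=[thunk]>
step 9: <T=(x x), E={x↦thunk(x, {x↦thunk(x, {x↦thunk((λx. (x x)), ∅)})})}, St=∅>
step 10: <T=x, E={x↦thunk(x, {x↦thunk(x, {x↦thunk((λx. (x x)), ∅)})})}, St=[thunk]>
step 11: <T=x, E={x↦thunk(x, {x↦thunk((λx. (x x)), ∅)})}, St=[thunk]>
step 12: <T=x, E={x↦thunk((λx. (x x)), ∅)}, St=[thunk]>
step 13: <T=(λx. (x x)), E=∅, St=[thunk]>
step 14: <T=(x x), E={x↦thunk(x, {x↦thunk(x, {x↦thunk(x, {x↦thunk((λx. (x x)), ∅)})})})}, St=∅>
step 15: <T=x, E={x↦thunk(x, {x↦thunk(x, {x↦thunk(x, {x↦thunk((λx. (x x)), ∅)})})})}, St=[thunk]>
step 16: <T=x, E={x↦thunk(x, {x↦thunk(x, {x↦thunk((λx. (x x)), ∅)})})}, St=[thunk]>
step 17: <T=x, E={x↦thunk(x, {x↦thunk((λx. (x x)), ∅)})}, St=[thunk]>
step 18: <T=x, E={x↦thunk((λx. (x x)), ∅)}, St=[thunk]>
→ 18 transitions taken and the configuration is still not final: no result within 18 steps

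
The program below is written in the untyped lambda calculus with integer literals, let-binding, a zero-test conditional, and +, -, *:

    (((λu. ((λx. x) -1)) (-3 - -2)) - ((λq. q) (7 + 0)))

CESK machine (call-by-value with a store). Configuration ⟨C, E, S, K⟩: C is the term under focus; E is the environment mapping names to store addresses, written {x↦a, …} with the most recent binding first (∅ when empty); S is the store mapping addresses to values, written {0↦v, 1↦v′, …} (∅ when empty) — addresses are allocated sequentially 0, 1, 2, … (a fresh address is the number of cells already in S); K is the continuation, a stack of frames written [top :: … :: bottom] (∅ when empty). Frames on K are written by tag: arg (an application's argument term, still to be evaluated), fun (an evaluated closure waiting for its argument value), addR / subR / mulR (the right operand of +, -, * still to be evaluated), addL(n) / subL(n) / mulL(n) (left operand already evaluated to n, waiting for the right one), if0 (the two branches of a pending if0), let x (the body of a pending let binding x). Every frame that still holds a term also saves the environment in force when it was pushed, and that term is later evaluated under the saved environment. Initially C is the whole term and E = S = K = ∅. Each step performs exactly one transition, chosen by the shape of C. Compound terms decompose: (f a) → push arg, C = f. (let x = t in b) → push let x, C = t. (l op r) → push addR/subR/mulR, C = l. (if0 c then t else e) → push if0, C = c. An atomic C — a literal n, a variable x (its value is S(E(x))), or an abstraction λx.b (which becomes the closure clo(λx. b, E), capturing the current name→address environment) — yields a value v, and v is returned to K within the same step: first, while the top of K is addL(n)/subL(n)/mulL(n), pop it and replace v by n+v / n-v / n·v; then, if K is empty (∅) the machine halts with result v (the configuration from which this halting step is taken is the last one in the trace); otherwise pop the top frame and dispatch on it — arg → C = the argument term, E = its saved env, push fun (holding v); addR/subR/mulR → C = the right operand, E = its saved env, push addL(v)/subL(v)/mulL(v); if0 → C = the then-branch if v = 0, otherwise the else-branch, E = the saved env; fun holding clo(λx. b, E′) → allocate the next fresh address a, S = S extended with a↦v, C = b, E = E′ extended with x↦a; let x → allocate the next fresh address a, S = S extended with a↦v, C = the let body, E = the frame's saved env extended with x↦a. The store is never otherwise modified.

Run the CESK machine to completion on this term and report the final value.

Answer: -8

Execution trace:
t=0: <C=(((λu. ((λx. x) -1)) (-3 - -2)) - ((λq. q) (7 + 0))), E=∅, S=∅, K=∅>
t=1: <C=((λu. ((λx. x) -1)) (-3 - -2)), E=∅, S=∅, K=[subR]>
t=2: <C=(λu. ((λx. x) -1)), E=∅, S=∅, K=[arg :: subR]>
t=3: <C=(-3 - -2), E=∅, S=∅, K=[fun :: subR]>
t=4: <C=-3, E=∅, S=∅, K=[subR :: fun :: subR]>
t=5: <C=-2, E=∅, S=∅, K=[subL(-3) :: fun :: subR]>
t=6: <C=((λx. x) -1), E={u↦0}, S={0↦-1}, K=[subR]>
t=7: <C=(λx. x), E={u↦0}, S={0↦-1}, K=[arg :: subR]>
t=8: <C=-1, E={u↦0}, S={0↦-1}, K=[fun :: subR]>
t=9: <C=x, E={x↦1, u↦0}, S={0↦-1, 1↦-1}, K=[subR]>
t=10: <C=((λq. q) (7 + 0)), E=∅, S={0↦-1, 1↦-1}, K=[subL(-1)]>
t=11: <C=(λq. q), E=∅, S={0↦-1, 1↦-1}, K=[arg :: subL(-1)]>
t=12: <C=(7 + 0), E=∅, S={0↦-1, 1↦-1}, K=[fun :: subL(-1)]>
t=13: <C=7, E=∅, S={0↦-1, 1↦-1}, K=[addR :: fun :: subL(-1)]>
t=14: <C=0, E=∅, S={0↦-1, 1↦-1}, K=[addL(7) :: fun :: subL(-1)]>
t=15: <C=q, E={q↦2}, S={0↦-1, 1↦-1, 2↦7}, K=[subL(-1)]>
→ final value -8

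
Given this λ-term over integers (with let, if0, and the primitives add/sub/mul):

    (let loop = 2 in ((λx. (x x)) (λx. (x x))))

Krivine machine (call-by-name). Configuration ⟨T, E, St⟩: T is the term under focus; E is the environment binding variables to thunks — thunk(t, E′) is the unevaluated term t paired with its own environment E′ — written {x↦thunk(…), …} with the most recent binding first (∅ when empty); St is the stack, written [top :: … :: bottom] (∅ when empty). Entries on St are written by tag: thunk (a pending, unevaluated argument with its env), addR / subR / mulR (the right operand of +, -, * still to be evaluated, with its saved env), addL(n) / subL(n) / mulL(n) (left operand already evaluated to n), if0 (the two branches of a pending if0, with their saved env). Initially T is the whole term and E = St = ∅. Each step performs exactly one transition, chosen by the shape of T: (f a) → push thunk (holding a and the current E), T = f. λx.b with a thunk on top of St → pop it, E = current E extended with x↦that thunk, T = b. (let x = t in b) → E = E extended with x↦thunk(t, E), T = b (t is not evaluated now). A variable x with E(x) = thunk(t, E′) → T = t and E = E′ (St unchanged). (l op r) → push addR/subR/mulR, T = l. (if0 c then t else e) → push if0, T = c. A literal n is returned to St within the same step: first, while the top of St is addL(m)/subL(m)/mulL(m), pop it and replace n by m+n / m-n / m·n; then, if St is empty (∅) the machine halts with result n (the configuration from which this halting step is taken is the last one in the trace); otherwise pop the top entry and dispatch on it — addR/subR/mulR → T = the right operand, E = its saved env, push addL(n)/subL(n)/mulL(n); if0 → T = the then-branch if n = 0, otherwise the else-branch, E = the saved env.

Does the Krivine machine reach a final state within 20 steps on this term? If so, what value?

Answer: DIVERGES (no final state within 20 steps)

Machine steps:
0. [T=(let loop = 2 in ((λx. (x x)) (λx. (x x)))) | E=∅ | St=∅]
1. [T=((λx. (x x)) (λx. (x x))) | E={loop↦thunk(2, ∅)} | St=∅]
2. [T=(λx. (x x)) | E={loop↦thunk(2, ∅)} | St=[thunk]]
3. [T=(x x) | E={x↦thunk((λx. (x x)), {loop↦thunk(2, ∅)}), loop↦thunk(2, ∅)} | St=∅]
4. [T=x | E={x↦thunk((λx. (x x)), {loop↦thunk(2, ∅)}), loop↦thunk(2, ∅)} | St=[thunk]]
5. [T=(λx. (x x)) | E={loop↦thunk(2, ∅)} | St=[thunk]]
6. [T=(x x) | E={x↦thunk(x, {x↦thunk((λx. (x x)), {loop↦thunk(2, ∅)}), loop↦thunk(2, ∅)}), loop↦thunk(2, ∅)} | St=∅]
7. [T=x | E={x↦thunk(x, {x↦thunk((λx. (x x)), {loop↦thunk(2, ∅)}), loop↦thunk(2, ∅)}), loop↦thunk(2, ∅)} | St=[thunk]]
8. [T=x | E={x↦thunk((λx. (x x)), {loop↦thunk(2, ∅)}), loop↦thunk(2, ∅)} | St=[thunk]]
9. [T=(λx. (x x)) | E={loop↦thunk(2, ∅)} | St=[thunk]]
10. [T=(x x) | E={x↦thunk(x, {x↦thunk(x, {x↦thunk((λx. (x x)), {loop↦thunk(2, ∅)}), loop↦thunk(2, ∅)}), loop↦thunk(2, ∅)}), loop↦thunk(2, ∅)} | St=∅]
11. [T=x | E={x↦thunk(x, {x↦thunk(x, {x↦thunk((λx. (x x)), {loop↦thunk(2, ∅)}), loop↦thunk(2, ∅)}), loop↦thunk(2, ∅)}), loop↦thunk(2, ∅)} | St=[thunk]]
12. [T=x | E={x↦thunk(x, {x↦thunk((λx. (x x)), {loop↦thunk(2, ∅)}), loop↦thunk(2, ∅)}), loop↦thunk(2, ∅)} | St=[thunk]]
13. [T=x | E={x↦thunk((λx. (x x)), {loop↦thunk(2, ∅)}), loop↦thunk(2, ∅)} | St=[thunk]]
14. [T=(λx. (x x)) | E={loop↦thunk(2, ∅)} | St=[thunk]]
15. [T=(x x) | E={x↦thunk(x, {x↦thunk(x, {x↦thunk(x, {x↦thunk((λx. (x x)), {loop↦thunk(2, ∅)}), loop↦thunk(2, ∅)}), loop↦thunk(2, ∅)}), loop↦thunk(2, ∅)}), loop↦thunk(2, ∅)} | St=∅]
16. [T=x | E={x↦thunk(x, {x↦thunk(x, {x↦thunk(x, {x↦thunk((λx. (x x)), {loop↦thunk(2, ∅)}), loop↦thunk(2, ∅)}), loop↦thunk(2, ∅)}), loop↦thunk(2, ∅)}), loop↦thunk(2, ∅)} | St=[thunk]]
17. [T=x | E={x↦thunk(x, {x↦thunk(x, {x↦thunk((λx. (x x)), {loop↦thunk(2, ∅)}), loop↦thunk(2, ∅)}), loop↦thunk(2, ∅)}), loop↦thunk(2, ∅)} | St=[thunk]]
18. [T=x | E={x↦thunk(x, {x↦thunk((λx. (x x)), {loop↦thunk(2, ∅)}), loop↦thunk(2, ∅)}), loop↦thunk(2, ∅)} | St=[thunk]]
19. [T=x | E={x↦thunk((λx. (x x)), {loop↦thunk(2, ∅)}), loop↦thunk(2, ∅)} | St=[thunk]]
20. [T=(λx. (x x)) | E={loop↦thunk(2, ∅)} | St=[thunk]]
→ 20 transitions taken and the configuration is still not final: no result within 20 steps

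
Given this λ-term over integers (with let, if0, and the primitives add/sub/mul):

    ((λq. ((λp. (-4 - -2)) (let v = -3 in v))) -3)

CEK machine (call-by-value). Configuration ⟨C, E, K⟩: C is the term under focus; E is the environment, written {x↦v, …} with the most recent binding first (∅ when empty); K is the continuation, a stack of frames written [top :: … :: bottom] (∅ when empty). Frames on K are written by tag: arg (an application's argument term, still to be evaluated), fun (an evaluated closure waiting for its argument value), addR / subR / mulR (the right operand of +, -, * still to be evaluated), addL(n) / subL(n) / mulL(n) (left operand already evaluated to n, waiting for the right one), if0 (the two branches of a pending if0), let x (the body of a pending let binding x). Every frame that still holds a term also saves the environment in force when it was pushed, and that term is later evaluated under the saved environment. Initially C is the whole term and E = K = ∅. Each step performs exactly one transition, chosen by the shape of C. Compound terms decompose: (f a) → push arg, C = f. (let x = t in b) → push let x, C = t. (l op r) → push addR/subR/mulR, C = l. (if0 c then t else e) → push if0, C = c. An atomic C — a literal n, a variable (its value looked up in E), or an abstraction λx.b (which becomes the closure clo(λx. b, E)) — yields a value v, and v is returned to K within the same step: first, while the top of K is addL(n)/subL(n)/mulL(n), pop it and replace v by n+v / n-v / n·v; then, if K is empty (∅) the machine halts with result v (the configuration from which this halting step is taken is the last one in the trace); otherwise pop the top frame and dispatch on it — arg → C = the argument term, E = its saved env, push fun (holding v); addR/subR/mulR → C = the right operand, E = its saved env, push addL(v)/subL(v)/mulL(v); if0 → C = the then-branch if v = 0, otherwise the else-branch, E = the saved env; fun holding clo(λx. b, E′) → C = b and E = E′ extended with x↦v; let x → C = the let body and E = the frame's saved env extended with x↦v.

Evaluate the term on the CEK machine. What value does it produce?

Answer: -2

Machine steps:
[0] <C=((λq. ((λp. (-4 - -2)) (let v = -3 in v))) -3), E=∅, K=∅>
[1] <C=(λq. ((λp. (-4 - -2)) (let v = -3 in v))), E=∅, K=[arg]>
[2] <C=-3, E=∅, K=[fun]>
[3] <C=((λp. (-4 - -2)) (let v = -3 in v)), E={q↦-3}, K=∅>
[4] <C=(λp. (-4 - -2)), E={q↦-3}, K=[arg]>
[5] <C=(let v = -3 in v), E={q↦-3}, K=[fun]>
[6] <C=-3, E={q↦-3}, K=[let v :: fun]>
[7] <C=v, E={v↦-3, q↦-3}, K=[fun]>
[8] <C=(-4 - -2), E={p↦-3, q↦-3}, K=∅>
[9] <C=-4, E={p↦-3, q↦-3}, K=[subR]>
[10] <C=-2, E={p↦-3, q↦-3}, K=[subL(-4)]>
→ final value -2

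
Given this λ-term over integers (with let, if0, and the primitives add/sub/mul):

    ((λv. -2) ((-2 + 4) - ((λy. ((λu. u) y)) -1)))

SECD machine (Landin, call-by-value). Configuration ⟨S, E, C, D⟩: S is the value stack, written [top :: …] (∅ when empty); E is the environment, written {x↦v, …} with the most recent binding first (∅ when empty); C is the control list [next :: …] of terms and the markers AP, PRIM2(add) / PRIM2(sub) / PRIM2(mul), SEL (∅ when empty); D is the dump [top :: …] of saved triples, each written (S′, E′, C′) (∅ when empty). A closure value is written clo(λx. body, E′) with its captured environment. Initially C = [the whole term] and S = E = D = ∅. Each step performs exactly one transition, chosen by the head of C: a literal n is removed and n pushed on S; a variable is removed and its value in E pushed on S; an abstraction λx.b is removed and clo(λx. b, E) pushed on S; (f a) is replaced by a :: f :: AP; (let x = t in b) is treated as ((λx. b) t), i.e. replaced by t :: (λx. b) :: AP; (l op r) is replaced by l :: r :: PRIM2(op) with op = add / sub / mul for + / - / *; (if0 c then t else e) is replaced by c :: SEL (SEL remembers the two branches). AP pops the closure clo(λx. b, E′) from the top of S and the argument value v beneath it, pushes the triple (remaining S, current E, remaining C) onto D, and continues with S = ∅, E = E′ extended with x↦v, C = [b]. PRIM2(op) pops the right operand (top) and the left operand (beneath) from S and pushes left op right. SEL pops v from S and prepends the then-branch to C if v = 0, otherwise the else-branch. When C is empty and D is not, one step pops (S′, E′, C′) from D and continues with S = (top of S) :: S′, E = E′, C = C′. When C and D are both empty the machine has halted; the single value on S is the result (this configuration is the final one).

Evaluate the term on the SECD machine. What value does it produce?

Answer: -2

Derivation:
[0] <S=∅, E=∅, C=[((λv. -2) ((-2 + 4) - ((λy. ((λu. u) y)) -1)))], D=∅>
[1] <S=∅, E=∅, C=[((-2 + 4) - ((λy. ((λu. u) y)) -1)) :: (λv. -2) :: AP], D=∅>
[2] <S=∅, E=∅, C=[(-2 + 4) :: ((λy. ((λu. u) y)) -1) :: PRIM2(sub) :: (λv. -2) :: AP], D=∅>
[3] <S=∅, E=∅, C=[-2 :: 4 :: PRIM2(add) :: ((λy. ((λu. u) y)) -1) :: PRIM2(sub) :: (λv. -2) :: AP], D=∅>
[4] <S=[-2], E=∅, C=[4 :: PRIM2(add) :: ((λy. ((λu. u) y)) -1) :: PRIM2(sub) :: (λv. -2) :: AP], D=∅>
[5] <S=[4 :: -2], E=∅, C=[PRIM2(add) :: ((λy. ((λu. u) y)) -1) :: PRIM2(sub) :: (λv. -2) :: AP], D=∅>
[6] <S=[2], E=∅, C=[((λy. ((λu. u) y)) -1) :: PRIM2(sub) :: (λv. -2) :: AP], D=∅>
[7] <S=[2], E=∅, C=[-1 :: (λy. ((λu. u) y)) :: AP :: PRIM2(sub) :: (λv. -2) :: AP], D=∅>
[8] <S=[-1 :: 2], E=∅, C=[(λy. ((λu. u) y)) :: AP :: PRIM2(sub) :: (λv. -2) :: AP], D=∅>
[9] <S=[clo(λy. ((λu. u) y), ∅) :: -1 :: 2], E=∅, C=[AP :: PRIM2(sub) :: (λv. -2) :: AP], D=∅>
[10] <S=∅, E={y↦-1}, C=[((λu. u) y)], D=[([2], ∅, [PRIM2(sub) :: (λv. -2) :: AP])]>
[11] <S=∅, E={y↦-1}, C=[y :: (λu. u) :: AP], D=[([2], ∅, [PRIM2(sub) :: (λv. -2) :: AP])]>
[12] <S=[-1], E={y↦-1}, C=[(λu. u) :: AP], D=[([2], ∅, [PRIM2(sub) :: (λv. -2) :: AP])]>
[13] <S=[clo(λu. u, {y↦-1}) :: -1], E={y↦-1}, C=[AP], D=[([2], ∅, [PRIM2(sub) :: (λv. -2) :: AP])]>
[14] <S=∅, E={u↦-1, y↦-1}, C=[u], D=[(∅, {y↦-1}, ∅) :: ([2], ∅, [PRIM2(sub) :: (λv. -2) :: AP])]>
[15] <S=[-1], E={u↦-1, y↦-1}, C=∅, D=[(∅, {y↦-1}, ∅) :: ([2], ∅, [PRIM2(sub) :: (λv. -2) :: AP])]>
[16] <S=[-1], E={y↦-1}, C=∅, D=[([2], ∅, [PRIM2(sub) :: (λv. -2) :: AP])]>
[17] <S=[-1 :: 2], E=∅, C=[PRIM2(sub) :: (λv. -2) :: AP], D=∅>
[18] <S=[3], E=∅, C=[(λv. -2) :: AP], D=∅>
[19] <S=[clo(λv. -2, ∅) :: 3], E=∅, C=[AP], D=∅>
[20] <S=∅, E={v↦3}, C=[-2], D=[(∅, ∅, ∅)]>
[21] <S=[-2], E={v↦3}, C=∅, D=[(∅, ∅, ∅)]>
[22] <S=[-2], E=∅, C=∅, D=∅>
→ final value -2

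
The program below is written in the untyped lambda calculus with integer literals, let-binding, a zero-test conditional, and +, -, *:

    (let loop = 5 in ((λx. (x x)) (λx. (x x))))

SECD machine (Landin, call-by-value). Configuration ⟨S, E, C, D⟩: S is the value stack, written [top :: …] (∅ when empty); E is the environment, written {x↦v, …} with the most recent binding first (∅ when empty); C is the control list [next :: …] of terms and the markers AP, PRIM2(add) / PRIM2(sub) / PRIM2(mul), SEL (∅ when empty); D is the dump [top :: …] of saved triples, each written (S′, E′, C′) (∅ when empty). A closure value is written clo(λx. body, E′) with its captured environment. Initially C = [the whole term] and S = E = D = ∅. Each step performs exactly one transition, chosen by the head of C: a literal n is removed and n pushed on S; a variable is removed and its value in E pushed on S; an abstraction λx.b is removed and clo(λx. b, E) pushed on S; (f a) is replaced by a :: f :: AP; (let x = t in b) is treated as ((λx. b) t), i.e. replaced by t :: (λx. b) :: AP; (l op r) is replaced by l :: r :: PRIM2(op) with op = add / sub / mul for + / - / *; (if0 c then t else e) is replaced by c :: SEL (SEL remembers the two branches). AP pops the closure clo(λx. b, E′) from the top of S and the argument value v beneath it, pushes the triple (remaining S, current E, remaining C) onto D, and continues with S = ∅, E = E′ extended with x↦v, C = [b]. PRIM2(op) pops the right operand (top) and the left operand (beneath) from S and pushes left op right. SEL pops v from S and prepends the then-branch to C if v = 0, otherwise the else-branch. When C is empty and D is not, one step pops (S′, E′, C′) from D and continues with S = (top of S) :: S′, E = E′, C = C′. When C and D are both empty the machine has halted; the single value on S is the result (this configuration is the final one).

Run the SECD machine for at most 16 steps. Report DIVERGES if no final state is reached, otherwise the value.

0. ⟨S=∅; E=∅; C=[(let loop = 5 in ((λx. (x x)) (λx. (x x))))]; D=∅⟩
1. ⟨S=∅; E=∅; C=[5 :: (λloop. ((λx. (x x)) (λx. (x x)))) :: AP]; D=∅⟩
2. ⟨S=[5]; E=∅; C=[(λloop. ((λx. (x x)) (λx. (x x)))) :: AP]; D=∅⟩
3. ⟨S=[clo(λloop. ((λx. (x x)) (λx. (x x))), ∅) :: 5]; E=∅; C=[AP]; D=∅⟩
4. ⟨S=∅; E={loop↦5}; C=[((λx. (x x)) (λx. (x x)))]; D=[(∅, ∅, ∅)]⟩
5. ⟨S=∅; E={loop↦5}; C=[(λx. (x x)) :: (λx. (x x)) :: AP]; D=[(∅, ∅, ∅)]⟩
6. ⟨S=[clo(λx. (x x), {loop↦5})]; E={loop↦5}; C=[(λx. (x x)) :: AP]; D=[(∅, ∅, ∅)]⟩
7. ⟨S=[clo(λx. (x x), {loop↦5}) :: clo(λx. (x x), {loop↦5})]; E={loop↦5}; C=[AP]; D=[(∅, ∅, ∅)]⟩
8. ⟨S=∅; E={x↦clo(λx. (x x), {loop↦5}), loop↦5}; C=[(x x)]; D=[(∅, {loop↦5}, ∅) :: (∅, ∅, ∅)]⟩
9. ⟨S=∅; E={x↦clo(λx. (x x), {loop↦5}), loop↦5}; C=[x :: x :: AP]; D=[(∅, {loop↦5}, ∅) :: (∅, ∅, ∅)]⟩
10. ⟨S=[clo(λx. (x x), {loop↦5})]; E={x↦clo(λx. (x x), {loop↦5}), loop↦5}; C=[x :: AP]; D=[(∅, {loop↦5}, ∅) :: (∅, ∅, ∅)]⟩
11. ⟨S=[clo(λx. (x x), {loop↦5}) :: clo(λx. (x x), {loop↦5})]; E={x↦clo(λx. (x x), {loop↦5}), loop↦5}; C=[AP]; D=[(∅, {loop↦5}, ∅) :: (∅, ∅, ∅)]⟩
12. ⟨S=∅; E={x↦clo(λx. (x x), {loop↦5}), loop↦5}; C=[(x x)]; D=[(∅, {x↦clo(λx. (x x), {loop↦5}), loop↦5}, ∅) :: (∅, {loop↦5}, ∅) :: (∅, ∅, ∅)]⟩
13. ⟨S=∅; E={x↦clo(λx. (x x), {loop↦5}), loop↦5}; C=[x :: x :: AP]; D=[(∅, {x↦clo(λx. (x x), {loop↦5}), loop↦5}, ∅) :: (∅, {loop↦5}, ∅) :: (∅, ∅, ∅)]⟩
14. ⟨S=[clo(λx. (x x), {loop↦5})]; E={x↦clo(λx. (x x), {loop↦5}), loop↦5}; C=[x :: AP]; D=[(∅, {x↦clo(λx. (x x), {loop↦5}), loop↦5}, ∅) :: (∅, {loop↦5}, ∅) :: (∅, ∅, ∅)]⟩
15. ⟨S=[clo(λx. (x x), {loop↦5}) :: clo(λx. (x x), {loop↦5})]; E={x↦clo(λx. (x x), {loop↦5}), loop↦5}; C=[AP]; D=[(∅, {x↦clo(λx. (x x), {loop↦5}), loop↦5}, ∅) :: (∅, {loop↦5}, ∅) :: (∅, ∅, ∅)]⟩
16. ⟨S=∅; E={x↦clo(λx. (x x), {loop↦5}), loop↦5}; C=[(x x)]; D=[(∅, {x↦clo(λx. (x x), {loop↦5}), loop↦5}, ∅) :: (∅, {x↦clo(λx. (x x), {loop↦5}), loop↦5}, ∅) :: (∅, {loop↦5}, ∅) :: (∅, ∅, ∅)]⟩
→ 16 transitions taken and the configuration is still not final: no result within 16 steps

Answer: DIVERGES (no final state within 16 steps)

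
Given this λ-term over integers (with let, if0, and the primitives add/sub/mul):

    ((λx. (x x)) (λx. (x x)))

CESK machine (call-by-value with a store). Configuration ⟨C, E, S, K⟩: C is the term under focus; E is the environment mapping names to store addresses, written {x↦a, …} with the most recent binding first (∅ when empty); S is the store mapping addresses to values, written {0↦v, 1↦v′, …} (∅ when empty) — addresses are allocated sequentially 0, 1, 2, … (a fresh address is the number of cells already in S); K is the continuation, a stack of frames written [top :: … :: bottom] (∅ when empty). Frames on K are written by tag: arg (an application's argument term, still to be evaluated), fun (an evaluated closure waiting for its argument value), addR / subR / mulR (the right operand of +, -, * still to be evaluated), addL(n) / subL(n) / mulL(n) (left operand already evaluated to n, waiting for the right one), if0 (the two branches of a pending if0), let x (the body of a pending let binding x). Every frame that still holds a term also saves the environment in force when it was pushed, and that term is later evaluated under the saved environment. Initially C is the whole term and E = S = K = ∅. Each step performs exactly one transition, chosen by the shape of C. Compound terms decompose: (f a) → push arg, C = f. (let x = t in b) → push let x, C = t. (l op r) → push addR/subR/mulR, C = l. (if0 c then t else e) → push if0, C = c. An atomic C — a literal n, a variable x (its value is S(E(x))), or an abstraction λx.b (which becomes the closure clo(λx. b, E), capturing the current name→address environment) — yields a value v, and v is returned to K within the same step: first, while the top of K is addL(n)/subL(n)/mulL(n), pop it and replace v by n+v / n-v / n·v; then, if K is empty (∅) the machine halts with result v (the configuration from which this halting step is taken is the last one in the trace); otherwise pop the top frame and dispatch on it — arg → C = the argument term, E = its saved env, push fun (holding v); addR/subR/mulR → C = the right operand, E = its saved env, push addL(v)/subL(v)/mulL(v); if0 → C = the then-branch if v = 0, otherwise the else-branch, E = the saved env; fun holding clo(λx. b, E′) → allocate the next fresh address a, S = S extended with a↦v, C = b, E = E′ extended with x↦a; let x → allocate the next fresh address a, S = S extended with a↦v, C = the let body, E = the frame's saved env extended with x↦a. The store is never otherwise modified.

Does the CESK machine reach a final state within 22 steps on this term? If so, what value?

[0] <C=((λx. (x x)) (λx. (x x))), E=∅, S=∅, K=∅>
[1] <C=(λx. (x x)), E=∅, S=∅, K=[arg]>
[2] <C=(λx. (x x)), E=∅, S=∅, K=[fun]>
[3] <C=(x x), E={x↦0}, S={0↦clo(λx. (x x), ∅)}, K=∅>
[4] <C=x, E={x↦0}, S={0↦clo(λx. (x x), ∅)}, K=[arg]>
[5] <C=x, E={x↦0}, S={0↦clo(λx. (x x), ∅)}, K=[fun]>
[6] <C=(x x), E={x↦1}, S={0↦clo(λx. (x x), ∅), 1↦clo(λx. (x x), ∅)}, K=∅>
[7] <C=x, E={x↦1}, S={0↦clo(λx. (x x), ∅), 1↦clo(λx. (x x), ∅)}, K=[arg]>
[8] <C=x, E={x↦1}, S={0↦clo(λx. (x x), ∅), 1↦clo(λx. (x x), ∅)}, K=[fun]>
[9] <C=(x x), E={x↦2}, S={0↦clo(λx. (x x), ∅), 1↦clo(λx. (x x), ∅), 2↦clo(λx. (x x), ∅)}, K=∅>
[10] <C=x, E={x↦2}, S={0↦clo(λx. (x x), ∅), 1↦clo(λx. (x x), ∅), 2↦clo(λx. (x x), ∅)}, K=[arg]>
[11] <C=x, E={x↦2}, S={0↦clo(λx. (x x), ∅), 1↦clo(λx. (x x), ∅), 2↦clo(λx. (x x), ∅)}, K=[fun]>
[12] <C=(x x), E={x↦3}, S={0↦clo(λx. (x x), ∅), 1↦clo(λx. (x x), ∅), 2↦clo(λx. (x x), ∅), 3↦clo(λx. (x x), ∅)}, K=∅>
[13] <C=x, E={x↦3}, S={0↦clo(λx. (x x), ∅), 1↦clo(λx. (x x), ∅), 2↦clo(λx. (x x), ∅), 3↦clo(λx. (x x), ∅)}, K=[arg]>
[14] <C=x, E={x↦3}, S={0↦clo(λx. (x x), ∅), 1↦clo(λx. (x x), ∅), 2↦clo(λx. (x x), ∅), 3↦clo(λx. (x x), ∅)}, K=[fun]>
[15] <C=(x x), E={x↦4}, S={0↦clo(λx. (x x), ∅), 1↦clo(λx. (x x), ∅), 2↦clo(λx. (x x), ∅), 3↦clo(λx. (x x), ∅), 4↦clo(λx. (x x), ∅)}, K=∅>
[16] <C=x, E={x↦4}, S={0↦clo(λx. (x x), ∅), 1↦clo(λx. (x x), ∅), 2↦clo(λx. (x x), ∅), 3↦clo(λx. (x x), ∅), 4↦clo(λx. (x x), ∅)}, K=[arg]>
[17] <C=x, E={x↦4}, S={0↦clo(λx. (x x), ∅), 1↦clo(λx. (x x), ∅), 2↦clo(λx. (x x), ∅), 3↦clo(λx. (x x), ∅), 4↦clo(λx. (x x), ∅)}, K=[fun]>
[18] <C=(x x), E={x↦5}, S={0↦clo(λx. (x x), ∅), 1↦clo(λx. (x x), ∅), 2↦clo(λx. (x x), ∅), 3↦clo(λx. (x x), ∅), 4↦clo(λx. (x x), ∅), 5↦clo(λx. (x x), ∅)}, K=∅>
[19] <C=x, E={x↦5}, S={0↦clo(λx. (x x), ∅), 1↦clo(λx. (x x), ∅), 2↦clo(λx. (x x), ∅), 3↦clo(λx. (x x), ∅), 4↦clo(λx. (x x), ∅), 5↦clo(λx. (x x), ∅)}, K=[arg]>
[20] <C=x, E={x↦5}, S={0↦clo(λx. (x x), ∅), 1↦clo(λx. (x x), ∅), 2↦clo(λx. (x x), ∅), 3↦clo(λx. (x x), ∅), 4↦clo(λx. (x x), ∅), 5↦clo(λx. (x x), ∅)}, K=[fun]>
[21] <C=(x x), E={x↦6}, S={0↦clo(λx. (x x), ∅), 1↦clo(λx. (x x), ∅), 2↦clo(λx. (x x), ∅), 3↦clo(λx. (x x), ∅), 4↦clo(λx. (x x), ∅), 5↦clo(λx. (x x), ∅), 6↦clo(λx. (x x), ∅)}, K=∅>
[22] <C=x, E={x↦6}, S={0↦clo(λx. (x x), ∅), 1↦clo(λx. (x x), ∅), 2↦clo(λx. (x x), ∅), 3↦clo(λx. (x x), ∅), 4↦clo(λx. (x x), ∅), 5↦clo(λx. (x x), ∅), 6↦clo(λx. (x x), ∅)}, K=[arg]>
→ 22 transitions taken and the configuration is still not final: no result within 22 steps

Answer: DIVERGES (no final state within 22 steps)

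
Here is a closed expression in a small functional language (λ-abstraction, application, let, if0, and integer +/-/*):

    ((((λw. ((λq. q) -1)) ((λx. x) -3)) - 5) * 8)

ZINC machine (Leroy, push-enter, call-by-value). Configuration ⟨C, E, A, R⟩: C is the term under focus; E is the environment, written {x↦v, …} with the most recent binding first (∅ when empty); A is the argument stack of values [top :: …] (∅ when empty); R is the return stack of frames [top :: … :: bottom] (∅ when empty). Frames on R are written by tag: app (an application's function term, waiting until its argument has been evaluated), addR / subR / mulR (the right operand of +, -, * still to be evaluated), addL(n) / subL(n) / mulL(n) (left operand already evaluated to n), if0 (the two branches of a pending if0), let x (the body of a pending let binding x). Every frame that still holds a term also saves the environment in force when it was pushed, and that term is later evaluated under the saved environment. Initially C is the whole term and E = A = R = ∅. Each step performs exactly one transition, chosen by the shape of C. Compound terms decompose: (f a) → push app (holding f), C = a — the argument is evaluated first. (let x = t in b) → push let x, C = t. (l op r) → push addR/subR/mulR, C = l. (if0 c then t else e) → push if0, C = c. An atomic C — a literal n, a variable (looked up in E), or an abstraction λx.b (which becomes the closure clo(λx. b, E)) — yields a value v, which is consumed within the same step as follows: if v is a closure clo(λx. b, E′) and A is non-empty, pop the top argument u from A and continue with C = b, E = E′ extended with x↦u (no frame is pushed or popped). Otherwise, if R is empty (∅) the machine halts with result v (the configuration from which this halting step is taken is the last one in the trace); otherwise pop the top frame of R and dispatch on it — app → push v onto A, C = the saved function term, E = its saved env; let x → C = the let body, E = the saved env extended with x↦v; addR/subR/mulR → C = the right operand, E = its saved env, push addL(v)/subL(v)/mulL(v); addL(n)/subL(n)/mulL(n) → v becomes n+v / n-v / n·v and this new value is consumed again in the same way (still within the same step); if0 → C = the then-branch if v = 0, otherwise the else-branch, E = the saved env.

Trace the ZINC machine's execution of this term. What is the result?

t=0: <C=((((λw. ((λq. q) -1)) ((λx. x) -3)) - 5) * 8), E=∅, A=∅, R=∅>
t=1: <C=(((λw. ((λq. q) -1)) ((λx. x) -3)) - 5), E=∅, A=∅, R=[mulR]>
t=2: <C=((λw. ((λq. q) -1)) ((λx. x) -3)), E=∅, A=∅, R=[subR :: mulR]>
t=3: <C=((λx. x) -3), E=∅, A=∅, R=[app :: subR :: mulR]>
t=4: <C=-3, E=∅, A=∅, R=[app :: app :: subR :: mulR]>
t=5: <C=(λx. x), E=∅, A=[-3], R=[app :: subR :: mulR]>
t=6: <C=x, E={x↦-3}, A=∅, R=[app :: subR :: mulR]>
t=7: <C=(λw. ((λq. q) -1)), E=∅, A=[-3], R=[subR :: mulR]>
t=8: <C=((λq. q) -1), E={w↦-3}, A=∅, R=[subR :: mulR]>
t=9: <C=-1, E={w↦-3}, A=∅, R=[app :: subR :: mulR]>
t=10: <C=(λq. q), E={w↦-3}, A=[-1], R=[subR :: mulR]>
t=11: <C=q, E={q↦-1, w↦-3}, A=∅, R=[subR :: mulR]>
t=12: <C=5, E=∅, A=∅, R=[subL(-1) :: mulR]>
t=13: <C=8, E=∅, A=∅, R=[mulL(-6)]>
→ final value -48

Answer: -48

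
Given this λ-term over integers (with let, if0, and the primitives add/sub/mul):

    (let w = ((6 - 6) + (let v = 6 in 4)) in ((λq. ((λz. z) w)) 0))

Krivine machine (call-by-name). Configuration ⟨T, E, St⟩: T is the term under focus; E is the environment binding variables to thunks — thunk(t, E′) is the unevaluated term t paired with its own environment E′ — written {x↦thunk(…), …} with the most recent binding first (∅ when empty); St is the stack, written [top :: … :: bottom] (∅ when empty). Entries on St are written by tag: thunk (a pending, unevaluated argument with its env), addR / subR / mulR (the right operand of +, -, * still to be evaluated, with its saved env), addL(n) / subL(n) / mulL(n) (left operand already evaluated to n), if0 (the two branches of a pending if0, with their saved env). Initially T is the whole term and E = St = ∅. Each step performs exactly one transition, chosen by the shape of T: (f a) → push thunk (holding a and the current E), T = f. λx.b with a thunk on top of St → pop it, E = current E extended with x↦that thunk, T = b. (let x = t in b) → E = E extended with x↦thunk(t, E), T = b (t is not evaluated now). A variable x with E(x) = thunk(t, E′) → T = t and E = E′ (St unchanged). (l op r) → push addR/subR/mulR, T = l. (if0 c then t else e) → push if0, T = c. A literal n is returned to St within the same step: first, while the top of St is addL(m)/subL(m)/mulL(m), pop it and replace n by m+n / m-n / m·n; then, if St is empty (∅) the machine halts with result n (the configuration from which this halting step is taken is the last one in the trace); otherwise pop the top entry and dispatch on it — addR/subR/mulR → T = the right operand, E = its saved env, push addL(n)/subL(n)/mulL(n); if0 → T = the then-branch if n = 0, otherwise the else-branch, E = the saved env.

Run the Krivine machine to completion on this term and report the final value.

Answer: 4

Execution trace:
step 0: ⟨T=(let w = ((6 - 6) + (let v = 6 in 4)) in ((λq. ((λz. z) w)) 0)); E=∅; St=∅⟩
step 1: ⟨T=((λq. ((λz. z) w)) 0); E={w↦thunk(((6 - 6) + (let v = 6 in 4)), ∅)}; St=∅⟩
step 2: ⟨T=(λq. ((λz. z) w)); E={w↦thunk(((6 - 6) + (let v = 6 in 4)), ∅)}; St=[thunk]⟩
step 3: ⟨T=((λz. z) w); E={q↦thunk(0, {w↦thunk(((6 - 6) + (let v = 6 in 4)), ∅)}), w↦thunk(((6 - 6) + (let v = 6 in 4)), ∅)}; St=∅⟩
step 4: ⟨T=(λz. z); E={q↦thunk(0, {w↦thunk(((6 - 6) + (let v = 6 in 4)), ∅)}), w↦thunk(((6 - 6) + (let v = 6 in 4)), ∅)}; St=[thunk]⟩
step 5: ⟨T=z; E={z↦thunk(w, {q↦thunk(0, {w↦thunk(((6 - 6) + (let v = 6 in 4)), ∅)}), w↦thunk(((6 - 6) + (let v = 6 in 4)), ∅)}), q↦thunk(0, {w↦thunk(((6 - 6) + (let v = 6 in 4)), ∅)}), w↦thunk(((6 - 6) + (let v = 6 in 4)), ∅)}; St=∅⟩
step 6: ⟨T=w; E={q↦thunk(0, {w↦thunk(((6 - 6) + (let v = 6 in 4)), ∅)}), w↦thunk(((6 - 6) + (let v = 6 in 4)), ∅)}; St=∅⟩
step 7: ⟨T=((6 - 6) + (let v = 6 in 4)); E=∅; St=∅⟩
step 8: ⟨T=(6 - 6); E=∅; St=[addR]⟩
step 9: ⟨T=6; E=∅; St=[subR :: addR]⟩
step 10: ⟨T=6; E=∅; St=[subL(6) :: addR]⟩
step 11: ⟨T=(let v = 6 in 4); E=∅; St=[addL(0)]⟩
step 12: ⟨T=4; E={v↦thunk(6, ∅)}; St=[addL(0)]⟩
→ final value 4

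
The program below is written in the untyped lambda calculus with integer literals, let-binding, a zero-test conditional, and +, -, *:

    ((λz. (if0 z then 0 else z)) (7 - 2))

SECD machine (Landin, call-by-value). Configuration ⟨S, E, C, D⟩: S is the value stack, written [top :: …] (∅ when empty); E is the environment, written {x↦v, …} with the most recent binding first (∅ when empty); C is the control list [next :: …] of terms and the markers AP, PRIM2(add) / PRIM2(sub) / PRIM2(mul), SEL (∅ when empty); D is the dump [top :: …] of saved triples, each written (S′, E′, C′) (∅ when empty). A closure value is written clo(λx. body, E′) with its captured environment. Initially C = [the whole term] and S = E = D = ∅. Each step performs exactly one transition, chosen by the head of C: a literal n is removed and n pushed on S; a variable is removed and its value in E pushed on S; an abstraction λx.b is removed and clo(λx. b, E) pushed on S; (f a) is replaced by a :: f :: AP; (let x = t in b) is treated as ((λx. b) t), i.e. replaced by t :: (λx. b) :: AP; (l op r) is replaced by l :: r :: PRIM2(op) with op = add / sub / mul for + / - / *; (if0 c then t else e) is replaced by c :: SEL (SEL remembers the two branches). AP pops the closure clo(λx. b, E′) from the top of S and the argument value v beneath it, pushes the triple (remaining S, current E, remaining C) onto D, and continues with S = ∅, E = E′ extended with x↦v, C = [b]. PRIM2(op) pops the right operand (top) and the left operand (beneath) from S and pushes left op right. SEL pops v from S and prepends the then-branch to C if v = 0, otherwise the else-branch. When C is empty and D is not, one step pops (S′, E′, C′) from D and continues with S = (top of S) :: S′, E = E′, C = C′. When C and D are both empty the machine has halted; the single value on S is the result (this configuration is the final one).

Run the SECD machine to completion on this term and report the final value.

Answer: 5

Execution trace:
step 0: [S=∅ | E=∅ | C=[((λz. (if0 z then 0 else z)) (7 - 2))] | D=∅]
step 1: [S=∅ | E=∅ | C=[(7 - 2) :: (λz. (if0 z then 0 else z)) :: AP] | D=∅]
step 2: [S=∅ | E=∅ | C=[7 :: 2 :: PRIM2(sub) :: (λz. (if0 z then 0 else z)) :: AP] | D=∅]
step 3: [S=[7] | E=∅ | C=[2 :: PRIM2(sub) :: (λz. (if0 z then 0 else z)) :: AP] | D=∅]
step 4: [S=[2 :: 7] | E=∅ | C=[PRIM2(sub) :: (λz. (if0 z then 0 else z)) :: AP] | D=∅]
step 5: [S=[5] | E=∅ | C=[(λz. (if0 z then 0 else z)) :: AP] | D=∅]
step 6: [S=[clo(λz. (if0 z then 0 else z), ∅) :: 5] | E=∅ | C=[AP] | D=∅]
step 7: [S=∅ | E={z↦5} | C=[(if0 z then 0 else z)] | D=[(∅, ∅, ∅)]]
step 8: [S=∅ | E={z↦5} | C=[z :: SEL] | D=[(∅, ∅, ∅)]]
step 9: [S=[5] | E={z↦5} | C=[SEL] | D=[(∅, ∅, ∅)]]
step 10: [S=∅ | E={z↦5} | C=[z] | D=[(∅, ∅, ∅)]]
step 11: [S=[5] | E={z↦5} | C=∅ | D=[(∅, ∅, ∅)]]
step 12: [S=[5] | E=∅ | C=∅ | D=∅]
→ final value 5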